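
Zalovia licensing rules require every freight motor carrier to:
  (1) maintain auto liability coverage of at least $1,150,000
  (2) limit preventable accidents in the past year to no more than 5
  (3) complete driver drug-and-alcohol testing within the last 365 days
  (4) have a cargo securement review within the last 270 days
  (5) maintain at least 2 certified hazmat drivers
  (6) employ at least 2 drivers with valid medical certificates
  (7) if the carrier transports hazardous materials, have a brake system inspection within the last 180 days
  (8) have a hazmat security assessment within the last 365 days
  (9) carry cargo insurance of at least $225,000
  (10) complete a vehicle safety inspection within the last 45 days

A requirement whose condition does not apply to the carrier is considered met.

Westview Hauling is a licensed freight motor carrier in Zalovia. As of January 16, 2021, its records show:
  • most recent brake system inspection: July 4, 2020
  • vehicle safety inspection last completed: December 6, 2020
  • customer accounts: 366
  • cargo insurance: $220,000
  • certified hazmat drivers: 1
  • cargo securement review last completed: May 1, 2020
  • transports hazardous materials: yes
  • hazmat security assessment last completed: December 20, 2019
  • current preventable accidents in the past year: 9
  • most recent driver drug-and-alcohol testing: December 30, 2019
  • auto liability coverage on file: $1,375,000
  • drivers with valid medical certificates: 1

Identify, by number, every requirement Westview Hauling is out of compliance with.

2, 3, 5, 6, 7, 8, 9

1. auto liability coverage $1,375,000 ≥ $1,150,000 → met
2. preventable accidents in the past year 9 > 5 → not met
3. driver drug-and-alcohol testing 383 days ago vs limit 365 → not met
4. cargo securement review 260 days ago vs limit 270 → met
5. certified hazmat drivers 1 < 2 → not met
6. drivers with valid medical certificates 1 < 2 → not met
7. condition 'transports hazardous materials' holds; brake system inspection 196 days ago vs limit 180 → not met
8. hazmat security assessment 393 days ago vs limit 365 → not met
9. cargo insurance $220,000 < $225,000 → not met
10. vehicle safety inspection 41 days ago vs limit 45 → met
Not met: 2, 3, 5, 6, 7, 8, 9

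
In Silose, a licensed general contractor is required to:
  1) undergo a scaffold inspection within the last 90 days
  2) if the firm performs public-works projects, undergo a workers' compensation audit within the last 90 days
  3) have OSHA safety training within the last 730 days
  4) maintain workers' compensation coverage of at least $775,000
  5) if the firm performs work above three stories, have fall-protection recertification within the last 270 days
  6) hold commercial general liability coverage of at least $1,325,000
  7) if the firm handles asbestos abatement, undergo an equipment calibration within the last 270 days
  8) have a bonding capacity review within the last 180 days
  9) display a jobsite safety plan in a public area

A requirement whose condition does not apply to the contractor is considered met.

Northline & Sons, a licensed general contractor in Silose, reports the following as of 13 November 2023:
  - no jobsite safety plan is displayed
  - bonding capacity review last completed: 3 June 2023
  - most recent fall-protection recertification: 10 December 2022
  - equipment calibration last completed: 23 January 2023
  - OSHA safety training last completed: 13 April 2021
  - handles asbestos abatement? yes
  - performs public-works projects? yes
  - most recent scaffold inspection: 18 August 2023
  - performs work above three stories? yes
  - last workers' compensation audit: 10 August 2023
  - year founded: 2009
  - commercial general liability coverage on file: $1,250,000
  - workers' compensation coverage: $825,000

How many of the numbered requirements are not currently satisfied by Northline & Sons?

1. scaffold inspection 87 days ago vs limit 90 → met
2. condition 'performs public-works projects' holds; workers' compensation audit 95 days ago vs limit 90 → not met
3. OSHA safety training 944 days ago vs limit 730 → not met
4. workers' compensation coverage $825,000 ≥ $775,000 → met
5. condition 'performs work above three stories' holds; fall-protection recertification 338 days ago vs limit 270 → not met
6. commercial general liability coverage $1,250,000 < $1,325,000 → not met
7. condition 'handles asbestos abatement' holds; equipment calibration 294 days ago vs limit 270 → not met
8. bonding capacity review 163 days ago vs limit 180 → met
9. jobsite safety plan absent → not met
Not met: 6 of 9

6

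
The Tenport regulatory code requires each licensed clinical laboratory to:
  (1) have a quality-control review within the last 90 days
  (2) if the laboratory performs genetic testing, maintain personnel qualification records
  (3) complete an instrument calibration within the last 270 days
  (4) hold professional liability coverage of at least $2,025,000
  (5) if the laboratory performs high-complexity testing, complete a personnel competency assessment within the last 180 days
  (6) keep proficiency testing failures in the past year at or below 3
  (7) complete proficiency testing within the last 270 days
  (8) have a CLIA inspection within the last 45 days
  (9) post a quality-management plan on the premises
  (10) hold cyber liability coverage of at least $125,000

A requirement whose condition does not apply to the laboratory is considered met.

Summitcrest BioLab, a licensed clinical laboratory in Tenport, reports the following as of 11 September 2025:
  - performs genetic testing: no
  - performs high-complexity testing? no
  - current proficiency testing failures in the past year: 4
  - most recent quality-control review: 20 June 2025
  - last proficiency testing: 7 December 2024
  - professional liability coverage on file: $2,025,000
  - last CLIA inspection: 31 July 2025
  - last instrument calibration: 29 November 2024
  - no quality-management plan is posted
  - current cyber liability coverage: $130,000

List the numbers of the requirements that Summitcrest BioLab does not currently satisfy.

3, 6, 7, 9

1. quality-control review 83 days ago vs limit 90 → met
2. condition 'performs genetic testing' does not hold → requirement n/a → met
3. instrument calibration 286 days ago vs limit 270 → not met
4. professional liability coverage $2,025,000 ≥ $2,025,000 → met
5. condition 'performs high-complexity testing' does not hold → requirement n/a → met
6. proficiency testing failures in the past year 4 > 3 → not met
7. proficiency testing 278 days ago vs limit 270 → not met
8. CLIA inspection 42 days ago vs limit 45 → met
9. quality-management plan absent → not met
10. cyber liability coverage $130,000 ≥ $125,000 → met
Not met: 3, 6, 7, 9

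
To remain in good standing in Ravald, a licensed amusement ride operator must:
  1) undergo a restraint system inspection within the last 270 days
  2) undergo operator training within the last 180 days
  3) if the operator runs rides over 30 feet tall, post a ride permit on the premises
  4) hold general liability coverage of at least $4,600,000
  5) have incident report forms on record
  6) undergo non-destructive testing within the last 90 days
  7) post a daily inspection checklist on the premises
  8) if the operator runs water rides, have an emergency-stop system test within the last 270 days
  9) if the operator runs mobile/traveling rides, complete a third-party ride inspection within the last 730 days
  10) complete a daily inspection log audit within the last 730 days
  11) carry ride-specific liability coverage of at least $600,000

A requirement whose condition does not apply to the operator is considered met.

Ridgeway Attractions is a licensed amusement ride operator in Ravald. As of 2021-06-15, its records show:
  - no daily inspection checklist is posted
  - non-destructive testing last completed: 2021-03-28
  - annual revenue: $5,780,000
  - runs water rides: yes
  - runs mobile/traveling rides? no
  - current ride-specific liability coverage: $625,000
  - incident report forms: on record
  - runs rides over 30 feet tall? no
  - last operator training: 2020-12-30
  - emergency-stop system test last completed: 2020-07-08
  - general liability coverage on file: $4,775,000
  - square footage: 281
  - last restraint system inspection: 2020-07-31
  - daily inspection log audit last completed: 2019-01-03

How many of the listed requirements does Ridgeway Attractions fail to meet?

4

1. restraint system inspection 319 days ago vs limit 270 → not met
2. operator training 167 days ago vs limit 180 → met
3. condition 'runs rides over 30 feet tall' does not hold → requirement n/a → met
4. general liability coverage $4,775,000 ≥ $4,600,000 → met
5. incident report forms present → met
6. non-destructive testing 79 days ago vs limit 90 → met
7. daily inspection checklist absent → not met
8. condition 'runs water rides' holds; emergency-stop system test 342 days ago vs limit 270 → not met
9. condition 'runs mobile/traveling rides' does not hold → requirement n/a → met
10. daily inspection log audit 894 days ago vs limit 730 → not met
11. ride-specific liability coverage $625,000 ≥ $600,000 → met
Not met: 4 of 11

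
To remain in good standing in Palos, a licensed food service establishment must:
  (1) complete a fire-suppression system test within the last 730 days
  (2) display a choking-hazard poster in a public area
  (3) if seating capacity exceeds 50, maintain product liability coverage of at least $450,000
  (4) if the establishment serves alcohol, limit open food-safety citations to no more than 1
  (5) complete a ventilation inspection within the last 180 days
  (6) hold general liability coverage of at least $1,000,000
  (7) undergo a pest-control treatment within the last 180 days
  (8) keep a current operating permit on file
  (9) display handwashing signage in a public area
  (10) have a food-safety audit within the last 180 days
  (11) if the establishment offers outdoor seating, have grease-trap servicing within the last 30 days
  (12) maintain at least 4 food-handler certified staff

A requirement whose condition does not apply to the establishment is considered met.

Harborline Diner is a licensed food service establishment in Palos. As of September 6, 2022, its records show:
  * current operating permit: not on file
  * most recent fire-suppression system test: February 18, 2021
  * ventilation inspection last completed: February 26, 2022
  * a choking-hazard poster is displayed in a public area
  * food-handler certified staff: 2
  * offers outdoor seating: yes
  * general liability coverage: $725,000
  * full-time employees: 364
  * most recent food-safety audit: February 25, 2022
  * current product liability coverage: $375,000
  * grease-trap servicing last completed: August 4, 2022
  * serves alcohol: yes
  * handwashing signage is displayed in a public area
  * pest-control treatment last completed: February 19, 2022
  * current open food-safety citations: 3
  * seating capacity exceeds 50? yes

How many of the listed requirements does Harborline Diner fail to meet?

9

1. fire-suppression system test 565 days ago vs limit 730 → met
2. choking-hazard poster present → met
3. condition 'seating capacity exceeds 50' holds; product liability coverage $375,000 < $450,000 → not met
4. condition 'serves alcohol' holds; open food-safety citations 3 > 1 → not met
5. ventilation inspection 192 days ago vs limit 180 → not met
6. general liability coverage $725,000 < $1,000,000 → not met
7. pest-control treatment 199 days ago vs limit 180 → not met
8. current operating permit absent → not met
9. handwashing signage present → met
10. food-safety audit 193 days ago vs limit 180 → not met
11. condition 'offers outdoor seating' holds; grease-trap servicing 33 days ago vs limit 30 → not met
12. food-handler certified staff 2 < 4 → not met
Not met: 9 of 12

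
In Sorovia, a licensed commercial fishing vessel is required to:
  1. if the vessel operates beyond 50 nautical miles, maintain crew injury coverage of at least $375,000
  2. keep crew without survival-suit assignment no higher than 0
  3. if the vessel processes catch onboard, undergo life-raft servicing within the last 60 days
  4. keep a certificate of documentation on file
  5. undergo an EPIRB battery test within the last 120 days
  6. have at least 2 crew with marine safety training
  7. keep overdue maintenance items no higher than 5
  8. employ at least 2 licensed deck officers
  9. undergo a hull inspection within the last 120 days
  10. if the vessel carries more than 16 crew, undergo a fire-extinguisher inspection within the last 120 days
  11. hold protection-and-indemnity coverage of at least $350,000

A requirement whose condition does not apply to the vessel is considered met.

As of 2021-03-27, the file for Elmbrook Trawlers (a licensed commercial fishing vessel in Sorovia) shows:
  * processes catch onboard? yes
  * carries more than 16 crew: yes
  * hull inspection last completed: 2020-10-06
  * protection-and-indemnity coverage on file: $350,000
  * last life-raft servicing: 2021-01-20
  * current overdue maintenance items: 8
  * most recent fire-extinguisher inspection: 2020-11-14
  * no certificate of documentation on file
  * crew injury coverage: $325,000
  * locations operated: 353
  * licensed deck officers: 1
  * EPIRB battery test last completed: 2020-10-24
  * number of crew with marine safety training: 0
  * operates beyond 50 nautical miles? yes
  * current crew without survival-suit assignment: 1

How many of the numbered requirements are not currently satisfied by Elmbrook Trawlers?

10

1. condition 'operates beyond 50 nautical miles' holds; crew injury coverage $325,000 < $375,000 → not met
2. crew without survival-suit assignment 1 > 0 → not met
3. condition 'processes catch onboard' holds; life-raft servicing 66 days ago vs limit 60 → not met
4. certificate of documentation absent → not met
5. EPIRB battery test 154 days ago vs limit 120 → not met
6. crew with marine safety training 0 < 2 → not met
7. overdue maintenance items 8 > 5 → not met
8. licensed deck officers 1 < 2 → not met
9. hull inspection 172 days ago vs limit 120 → not met
10. condition 'carries more than 16 crew' holds; fire-extinguisher inspection 133 days ago vs limit 120 → not met
11. protection-and-indemnity coverage $350,000 ≥ $350,000 → met
Not met: 10 of 11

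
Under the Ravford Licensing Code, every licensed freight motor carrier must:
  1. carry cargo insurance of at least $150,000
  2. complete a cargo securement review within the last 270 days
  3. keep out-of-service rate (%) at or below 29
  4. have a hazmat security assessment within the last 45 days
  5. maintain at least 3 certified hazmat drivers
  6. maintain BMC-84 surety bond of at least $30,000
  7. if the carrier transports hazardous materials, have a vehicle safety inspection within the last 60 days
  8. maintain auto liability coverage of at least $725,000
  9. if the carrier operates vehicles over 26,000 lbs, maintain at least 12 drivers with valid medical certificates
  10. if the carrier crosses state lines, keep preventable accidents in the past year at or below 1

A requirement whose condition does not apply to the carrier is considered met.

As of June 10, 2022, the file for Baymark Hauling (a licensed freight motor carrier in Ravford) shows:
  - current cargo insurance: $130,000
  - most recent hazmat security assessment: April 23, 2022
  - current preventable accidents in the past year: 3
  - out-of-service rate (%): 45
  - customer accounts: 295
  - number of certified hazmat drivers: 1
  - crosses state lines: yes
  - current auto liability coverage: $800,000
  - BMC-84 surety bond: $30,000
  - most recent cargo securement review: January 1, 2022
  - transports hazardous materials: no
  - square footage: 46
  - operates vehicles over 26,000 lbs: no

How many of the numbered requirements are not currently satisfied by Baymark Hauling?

1. cargo insurance $130,000 < $150,000 → not met
2. cargo securement review 160 days ago vs limit 270 → met
3. out-of-service rate (%) 45 > 29 → not met
4. hazmat security assessment 48 days ago vs limit 45 → not met
5. certified hazmat drivers 1 < 3 → not met
6. BMC-84 surety bond $30,000 ≥ $30,000 → met
7. condition 'transports hazardous materials' does not hold → requirement n/a → met
8. auto liability coverage $800,000 ≥ $725,000 → met
9. condition 'operates vehicles over 26,000 lbs' does not hold → requirement n/a → met
10. condition 'crosses state lines' holds; preventable accidents in the past year 3 > 1 → not met
Not met: 5 of 10

5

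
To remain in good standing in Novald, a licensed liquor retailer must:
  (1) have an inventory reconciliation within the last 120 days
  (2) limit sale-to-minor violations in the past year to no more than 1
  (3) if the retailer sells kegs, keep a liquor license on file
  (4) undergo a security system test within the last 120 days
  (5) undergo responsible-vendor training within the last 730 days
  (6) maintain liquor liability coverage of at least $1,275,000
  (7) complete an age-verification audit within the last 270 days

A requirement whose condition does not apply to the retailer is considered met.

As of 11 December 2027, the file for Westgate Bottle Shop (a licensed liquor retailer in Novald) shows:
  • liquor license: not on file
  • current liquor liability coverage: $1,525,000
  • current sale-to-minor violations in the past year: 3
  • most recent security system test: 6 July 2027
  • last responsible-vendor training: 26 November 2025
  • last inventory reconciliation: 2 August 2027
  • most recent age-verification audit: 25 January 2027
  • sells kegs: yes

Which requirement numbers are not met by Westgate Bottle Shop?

1. inventory reconciliation 131 days ago vs limit 120 → not met
2. sale-to-minor violations in the past year 3 > 1 → not met
3. condition 'sells kegs' holds; liquor license absent → not met
4. security system test 158 days ago vs limit 120 → not met
5. responsible-vendor training 745 days ago vs limit 730 → not met
6. liquor liability coverage $1,525,000 ≥ $1,275,000 → met
7. age-verification audit 320 days ago vs limit 270 → not met
Not met: 1, 2, 3, 4, 5, 7

1, 2, 3, 4, 5, 7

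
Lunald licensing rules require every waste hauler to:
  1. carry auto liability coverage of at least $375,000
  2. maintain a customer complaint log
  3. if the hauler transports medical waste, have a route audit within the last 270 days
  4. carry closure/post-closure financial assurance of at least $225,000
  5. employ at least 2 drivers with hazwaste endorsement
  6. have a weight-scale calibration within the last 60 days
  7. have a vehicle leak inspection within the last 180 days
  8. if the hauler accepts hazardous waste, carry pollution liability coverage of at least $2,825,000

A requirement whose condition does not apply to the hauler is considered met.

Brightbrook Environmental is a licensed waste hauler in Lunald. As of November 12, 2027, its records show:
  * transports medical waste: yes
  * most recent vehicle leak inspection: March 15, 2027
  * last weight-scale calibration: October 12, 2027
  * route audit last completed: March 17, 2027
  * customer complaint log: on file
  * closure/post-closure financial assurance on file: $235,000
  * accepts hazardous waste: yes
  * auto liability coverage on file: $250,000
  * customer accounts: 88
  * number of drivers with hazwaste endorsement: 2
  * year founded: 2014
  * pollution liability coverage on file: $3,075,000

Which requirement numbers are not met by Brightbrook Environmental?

1. auto liability coverage $250,000 < $375,000 → not met
2. customer complaint log present → met
3. condition 'transports medical waste' holds; route audit 240 days ago vs limit 270 → met
4. closure/post-closure financial assurance $235,000 ≥ $225,000 → met
5. drivers with hazwaste endorsement 2 ≥ 2 → met
6. weight-scale calibration 31 days ago vs limit 60 → met
7. vehicle leak inspection 242 days ago vs limit 180 → not met
8. condition 'accepts hazardous waste' holds; pollution liability coverage $3,075,000 ≥ $2,825,000 → met
Not met: 1, 7

1, 7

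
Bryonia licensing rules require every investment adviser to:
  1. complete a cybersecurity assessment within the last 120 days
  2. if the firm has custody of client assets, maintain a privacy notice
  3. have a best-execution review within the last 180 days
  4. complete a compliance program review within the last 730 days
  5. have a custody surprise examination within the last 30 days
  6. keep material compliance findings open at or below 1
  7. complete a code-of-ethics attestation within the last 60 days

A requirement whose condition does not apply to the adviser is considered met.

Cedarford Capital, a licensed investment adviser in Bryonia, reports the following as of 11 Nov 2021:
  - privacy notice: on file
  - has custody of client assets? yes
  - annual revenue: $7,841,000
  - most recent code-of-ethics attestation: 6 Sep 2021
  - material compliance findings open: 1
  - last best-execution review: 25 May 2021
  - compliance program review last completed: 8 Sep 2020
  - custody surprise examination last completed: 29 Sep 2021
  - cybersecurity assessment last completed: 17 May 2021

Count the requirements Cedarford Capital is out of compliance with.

1. cybersecurity assessment 178 days ago vs limit 120 → not met
2. condition 'has custody of client assets' holds; privacy notice present → met
3. best-execution review 170 days ago vs limit 180 → met
4. compliance program review 429 days ago vs limit 730 → met
5. custody surprise examination 43 days ago vs limit 30 → not met
6. material compliance findings open 1 ≤ 1 → met
7. code-of-ethics attestation 66 days ago vs limit 60 → not met
Not met: 3 of 7

3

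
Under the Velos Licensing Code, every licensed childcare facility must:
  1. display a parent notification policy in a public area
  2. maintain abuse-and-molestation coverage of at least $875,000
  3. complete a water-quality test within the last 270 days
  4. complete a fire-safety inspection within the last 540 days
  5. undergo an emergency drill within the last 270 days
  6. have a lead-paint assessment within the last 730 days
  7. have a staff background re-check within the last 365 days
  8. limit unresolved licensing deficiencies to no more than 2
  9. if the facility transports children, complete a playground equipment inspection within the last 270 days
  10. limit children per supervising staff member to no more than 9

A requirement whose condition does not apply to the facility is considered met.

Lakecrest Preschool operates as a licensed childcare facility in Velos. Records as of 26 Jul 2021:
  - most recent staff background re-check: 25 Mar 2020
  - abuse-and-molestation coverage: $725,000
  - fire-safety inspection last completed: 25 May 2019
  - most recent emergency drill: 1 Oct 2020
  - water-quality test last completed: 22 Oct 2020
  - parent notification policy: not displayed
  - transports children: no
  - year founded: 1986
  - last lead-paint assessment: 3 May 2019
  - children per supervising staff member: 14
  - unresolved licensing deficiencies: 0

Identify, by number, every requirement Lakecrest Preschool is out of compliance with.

1, 2, 3, 4, 5, 6, 7, 10

1. parent notification policy absent → not met
2. abuse-and-molestation coverage $725,000 < $875,000 → not met
3. water-quality test 277 days ago vs limit 270 → not met
4. fire-safety inspection 793 days ago vs limit 540 → not met
5. emergency drill 298 days ago vs limit 270 → not met
6. lead-paint assessment 815 days ago vs limit 730 → not met
7. staff background re-check 488 days ago vs limit 365 → not met
8. unresolved licensing deficiencies 0 ≤ 2 → met
9. condition 'transports children' does not hold → requirement n/a → met
10. children per supervising staff member 14 > 9 → not met
Not met: 1, 2, 3, 4, 5, 6, 7, 10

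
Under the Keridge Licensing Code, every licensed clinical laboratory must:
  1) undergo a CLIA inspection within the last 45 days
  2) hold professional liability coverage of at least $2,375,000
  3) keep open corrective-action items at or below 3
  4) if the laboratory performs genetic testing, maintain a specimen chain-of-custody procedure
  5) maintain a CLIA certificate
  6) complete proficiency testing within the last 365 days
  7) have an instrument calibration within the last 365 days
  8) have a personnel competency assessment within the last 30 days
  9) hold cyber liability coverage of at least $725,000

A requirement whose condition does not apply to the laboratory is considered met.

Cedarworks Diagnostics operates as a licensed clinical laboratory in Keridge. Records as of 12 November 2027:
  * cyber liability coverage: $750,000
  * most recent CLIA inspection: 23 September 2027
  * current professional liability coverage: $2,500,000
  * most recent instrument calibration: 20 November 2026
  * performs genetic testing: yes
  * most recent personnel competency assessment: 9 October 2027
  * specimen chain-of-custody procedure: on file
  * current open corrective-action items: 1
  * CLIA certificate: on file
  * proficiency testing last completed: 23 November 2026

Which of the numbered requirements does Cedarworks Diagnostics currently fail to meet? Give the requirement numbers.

1. CLIA inspection 50 days ago vs limit 45 → not met
2. professional liability coverage $2,500,000 ≥ $2,375,000 → met
3. open corrective-action items 1 ≤ 3 → met
4. condition 'performs genetic testing' holds; specimen chain-of-custody procedure present → met
5. CLIA certificate present → met
6. proficiency testing 354 days ago vs limit 365 → met
7. instrument calibration 357 days ago vs limit 365 → met
8. personnel competency assessment 34 days ago vs limit 30 → not met
9. cyber liability coverage $750,000 ≥ $725,000 → met
Not met: 1, 8

1, 8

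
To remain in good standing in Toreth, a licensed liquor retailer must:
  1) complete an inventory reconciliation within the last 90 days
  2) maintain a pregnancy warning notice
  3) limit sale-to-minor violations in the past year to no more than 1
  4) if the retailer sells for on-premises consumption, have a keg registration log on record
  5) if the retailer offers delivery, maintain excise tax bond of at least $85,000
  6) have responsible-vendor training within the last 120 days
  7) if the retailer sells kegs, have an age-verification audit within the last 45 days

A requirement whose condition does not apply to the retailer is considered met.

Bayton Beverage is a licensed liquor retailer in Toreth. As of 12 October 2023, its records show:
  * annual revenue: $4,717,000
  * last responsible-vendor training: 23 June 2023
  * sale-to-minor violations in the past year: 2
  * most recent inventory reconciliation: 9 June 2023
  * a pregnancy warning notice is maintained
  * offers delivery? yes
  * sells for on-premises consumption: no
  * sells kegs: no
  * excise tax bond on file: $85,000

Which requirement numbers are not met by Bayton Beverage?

1. inventory reconciliation 125 days ago vs limit 90 → not met
2. pregnancy warning notice present → met
3. sale-to-minor violations in the past year 2 > 1 → not met
4. condition 'sells for on-premises consumption' does not hold → requirement n/a → met
5. condition 'offers delivery' holds; excise tax bond $85,000 ≥ $85,000 → met
6. responsible-vendor training 111 days ago vs limit 120 → met
7. condition 'sells kegs' does not hold → requirement n/a → met
Not met: 1, 3

1, 3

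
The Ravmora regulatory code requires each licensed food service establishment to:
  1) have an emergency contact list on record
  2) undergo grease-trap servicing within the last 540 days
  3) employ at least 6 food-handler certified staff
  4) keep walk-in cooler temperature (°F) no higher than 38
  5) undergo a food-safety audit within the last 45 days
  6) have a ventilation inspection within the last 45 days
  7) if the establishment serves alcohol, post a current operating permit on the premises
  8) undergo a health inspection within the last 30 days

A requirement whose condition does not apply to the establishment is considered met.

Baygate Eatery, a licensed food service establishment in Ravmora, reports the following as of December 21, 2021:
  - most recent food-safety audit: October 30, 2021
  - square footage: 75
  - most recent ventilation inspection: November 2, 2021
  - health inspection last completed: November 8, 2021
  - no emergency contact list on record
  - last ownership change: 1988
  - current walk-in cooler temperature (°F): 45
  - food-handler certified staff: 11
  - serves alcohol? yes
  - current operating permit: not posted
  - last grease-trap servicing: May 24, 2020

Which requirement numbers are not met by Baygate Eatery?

1, 2, 4, 5, 6, 7, 8

1. emergency contact list absent → not met
2. grease-trap servicing 576 days ago vs limit 540 → not met
3. food-handler certified staff 11 ≥ 6 → met
4. walk-in cooler temperature (°F) 45 > 38 → not met
5. food-safety audit 52 days ago vs limit 45 → not met
6. ventilation inspection 49 days ago vs limit 45 → not met
7. condition 'serves alcohol' holds; current operating permit absent → not met
8. health inspection 43 days ago vs limit 30 → not met
Not met: 1, 2, 4, 5, 6, 7, 8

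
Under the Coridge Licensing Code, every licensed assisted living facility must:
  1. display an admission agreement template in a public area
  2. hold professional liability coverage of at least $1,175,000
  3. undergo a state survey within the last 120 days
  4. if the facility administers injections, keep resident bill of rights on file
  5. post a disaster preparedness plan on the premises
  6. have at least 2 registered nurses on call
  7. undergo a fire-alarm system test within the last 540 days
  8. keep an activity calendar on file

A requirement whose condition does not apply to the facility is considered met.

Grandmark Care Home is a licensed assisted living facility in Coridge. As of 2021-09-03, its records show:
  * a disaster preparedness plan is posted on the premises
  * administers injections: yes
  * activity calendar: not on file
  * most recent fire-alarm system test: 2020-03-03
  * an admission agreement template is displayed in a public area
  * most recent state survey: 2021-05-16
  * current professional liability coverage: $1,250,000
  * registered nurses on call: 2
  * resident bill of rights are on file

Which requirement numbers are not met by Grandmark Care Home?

1. admission agreement template present → met
2. professional liability coverage $1,250,000 ≥ $1,175,000 → met
3. state survey 110 days ago vs limit 120 → met
4. condition 'administers injections' holds; resident bill of rights present → met
5. disaster preparedness plan present → met
6. registered nurses on call 2 ≥ 2 → met
7. fire-alarm system test 549 days ago vs limit 540 → not met
8. activity calendar absent → not met
Not met: 7, 8

7, 8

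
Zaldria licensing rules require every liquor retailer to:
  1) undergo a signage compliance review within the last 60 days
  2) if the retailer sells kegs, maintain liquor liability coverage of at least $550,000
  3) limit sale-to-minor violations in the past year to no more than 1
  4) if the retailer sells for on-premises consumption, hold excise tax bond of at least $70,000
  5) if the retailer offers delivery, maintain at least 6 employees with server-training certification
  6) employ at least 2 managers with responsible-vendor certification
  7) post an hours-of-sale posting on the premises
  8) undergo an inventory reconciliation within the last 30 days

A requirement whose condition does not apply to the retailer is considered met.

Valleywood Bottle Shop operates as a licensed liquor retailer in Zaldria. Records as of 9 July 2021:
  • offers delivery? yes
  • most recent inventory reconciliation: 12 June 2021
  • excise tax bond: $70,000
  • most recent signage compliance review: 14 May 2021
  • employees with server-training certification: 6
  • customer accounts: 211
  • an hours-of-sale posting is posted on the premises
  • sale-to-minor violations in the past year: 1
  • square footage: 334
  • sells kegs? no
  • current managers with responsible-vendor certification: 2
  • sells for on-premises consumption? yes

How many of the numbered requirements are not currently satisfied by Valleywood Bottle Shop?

0

1. signage compliance review 56 days ago vs limit 60 → met
2. condition 'sells kegs' does not hold → requirement n/a → met
3. sale-to-minor violations in the past year 1 ≤ 1 → met
4. condition 'sells for on-premises consumption' holds; excise tax bond $70,000 ≥ $70,000 → met
5. condition 'offers delivery' holds; employees with server-training certification 6 ≥ 6 → met
6. managers with responsible-vendor certification 2 ≥ 2 → met
7. hours-of-sale posting present → met
8. inventory reconciliation 27 days ago vs limit 30 → met
Not met: 0 of 8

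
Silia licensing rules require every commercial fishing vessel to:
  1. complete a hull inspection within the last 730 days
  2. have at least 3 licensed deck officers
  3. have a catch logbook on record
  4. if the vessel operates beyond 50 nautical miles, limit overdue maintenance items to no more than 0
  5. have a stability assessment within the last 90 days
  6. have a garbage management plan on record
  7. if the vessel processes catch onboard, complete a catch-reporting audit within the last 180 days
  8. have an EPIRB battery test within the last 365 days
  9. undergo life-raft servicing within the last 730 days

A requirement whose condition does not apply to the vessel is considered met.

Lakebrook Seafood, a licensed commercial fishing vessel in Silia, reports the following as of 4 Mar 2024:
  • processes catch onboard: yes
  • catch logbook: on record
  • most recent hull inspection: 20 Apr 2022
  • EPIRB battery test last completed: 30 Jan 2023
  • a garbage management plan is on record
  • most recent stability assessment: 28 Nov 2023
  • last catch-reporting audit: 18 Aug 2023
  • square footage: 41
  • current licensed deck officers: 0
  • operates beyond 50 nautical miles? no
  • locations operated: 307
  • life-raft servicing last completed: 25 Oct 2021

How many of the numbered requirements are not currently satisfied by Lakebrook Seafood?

1. hull inspection 684 days ago vs limit 730 → met
2. licensed deck officers 0 < 3 → not met
3. catch logbook present → met
4. condition 'operates beyond 50 nautical miles' does not hold → requirement n/a → met
5. stability assessment 97 days ago vs limit 90 → not met
6. garbage management plan present → met
7. condition 'processes catch onboard' holds; catch-reporting audit 199 days ago vs limit 180 → not met
8. EPIRB battery test 399 days ago vs limit 365 → not met
9. life-raft servicing 861 days ago vs limit 730 → not met
Not met: 5 of 9

5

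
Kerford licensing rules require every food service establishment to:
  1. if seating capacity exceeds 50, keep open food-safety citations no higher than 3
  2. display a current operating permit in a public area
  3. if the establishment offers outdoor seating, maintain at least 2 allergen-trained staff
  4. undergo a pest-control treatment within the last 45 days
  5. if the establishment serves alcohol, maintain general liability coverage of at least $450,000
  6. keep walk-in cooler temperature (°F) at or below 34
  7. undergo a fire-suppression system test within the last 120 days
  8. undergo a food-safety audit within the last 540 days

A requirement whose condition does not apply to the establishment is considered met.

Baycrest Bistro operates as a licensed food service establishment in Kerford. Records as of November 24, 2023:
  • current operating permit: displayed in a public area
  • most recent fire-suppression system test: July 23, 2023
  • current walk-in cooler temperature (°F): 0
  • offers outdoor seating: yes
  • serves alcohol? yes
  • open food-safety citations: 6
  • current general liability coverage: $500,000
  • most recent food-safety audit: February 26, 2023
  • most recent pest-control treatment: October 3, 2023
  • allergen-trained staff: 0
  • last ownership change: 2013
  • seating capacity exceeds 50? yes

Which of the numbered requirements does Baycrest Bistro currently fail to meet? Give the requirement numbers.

1. condition 'seating capacity exceeds 50' holds; open food-safety citations 6 > 3 → not met
2. current operating permit present → met
3. condition 'offers outdoor seating' holds; allergen-trained staff 0 < 2 → not met
4. pest-control treatment 52 days ago vs limit 45 → not met
5. condition 'serves alcohol' holds; general liability coverage $500,000 ≥ $450,000 → met
6. walk-in cooler temperature (°F) 0 ≤ 34 → met
7. fire-suppression system test 124 days ago vs limit 120 → not met
8. food-safety audit 271 days ago vs limit 540 → met
Not met: 1, 3, 4, 7

1, 3, 4, 7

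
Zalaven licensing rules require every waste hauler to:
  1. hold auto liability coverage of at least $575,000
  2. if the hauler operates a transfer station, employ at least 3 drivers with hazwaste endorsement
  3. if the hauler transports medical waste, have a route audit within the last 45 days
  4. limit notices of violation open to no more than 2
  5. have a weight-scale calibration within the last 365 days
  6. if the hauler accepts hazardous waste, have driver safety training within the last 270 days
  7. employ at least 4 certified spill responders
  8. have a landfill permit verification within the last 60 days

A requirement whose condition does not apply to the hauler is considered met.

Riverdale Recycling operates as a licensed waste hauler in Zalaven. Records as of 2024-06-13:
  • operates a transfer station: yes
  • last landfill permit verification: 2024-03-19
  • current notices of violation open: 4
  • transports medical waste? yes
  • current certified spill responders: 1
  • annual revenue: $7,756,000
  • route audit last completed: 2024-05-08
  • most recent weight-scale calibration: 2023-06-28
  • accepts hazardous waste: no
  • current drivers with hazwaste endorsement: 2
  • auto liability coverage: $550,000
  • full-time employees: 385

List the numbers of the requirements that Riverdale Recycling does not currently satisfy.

1. auto liability coverage $550,000 < $575,000 → not met
2. condition 'operates a transfer station' holds; drivers with hazwaste endorsement 2 < 3 → not met
3. condition 'transports medical waste' holds; route audit 36 days ago vs limit 45 → met
4. notices of violation open 4 > 2 → not met
5. weight-scale calibration 351 days ago vs limit 365 → met
6. condition 'accepts hazardous waste' does not hold → requirement n/a → met
7. certified spill responders 1 < 4 → not met
8. landfill permit verification 86 days ago vs limit 60 → not met
Not met: 1, 2, 4, 7, 8

1, 2, 4, 7, 8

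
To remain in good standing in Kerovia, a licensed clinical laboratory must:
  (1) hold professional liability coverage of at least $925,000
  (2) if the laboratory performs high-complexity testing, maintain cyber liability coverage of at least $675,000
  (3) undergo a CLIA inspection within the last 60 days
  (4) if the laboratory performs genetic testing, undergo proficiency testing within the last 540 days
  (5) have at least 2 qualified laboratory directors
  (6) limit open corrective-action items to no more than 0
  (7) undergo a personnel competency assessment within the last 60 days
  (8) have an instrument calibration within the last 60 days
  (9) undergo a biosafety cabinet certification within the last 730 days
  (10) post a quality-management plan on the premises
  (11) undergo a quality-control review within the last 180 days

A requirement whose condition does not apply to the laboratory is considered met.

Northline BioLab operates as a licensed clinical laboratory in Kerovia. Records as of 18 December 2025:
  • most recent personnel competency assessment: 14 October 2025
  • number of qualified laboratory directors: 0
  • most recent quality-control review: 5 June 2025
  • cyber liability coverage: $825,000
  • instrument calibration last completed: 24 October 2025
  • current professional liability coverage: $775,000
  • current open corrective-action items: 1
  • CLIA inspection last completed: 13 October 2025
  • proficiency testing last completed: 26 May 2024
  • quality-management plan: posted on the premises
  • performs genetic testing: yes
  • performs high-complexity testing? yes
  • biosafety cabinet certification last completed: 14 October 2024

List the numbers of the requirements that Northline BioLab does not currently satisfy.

1. professional liability coverage $775,000 < $925,000 → not met
2. condition 'performs high-complexity testing' holds; cyber liability coverage $825,000 ≥ $675,000 → met
3. CLIA inspection 66 days ago vs limit 60 → not met
4. condition 'performs genetic testing' holds; proficiency testing 571 days ago vs limit 540 → not met
5. qualified laboratory directors 0 < 2 → not met
6. open corrective-action items 1 > 0 → not met
7. personnel competency assessment 65 days ago vs limit 60 → not met
8. instrument calibration 55 days ago vs limit 60 → met
9. biosafety cabinet certification 430 days ago vs limit 730 → met
10. quality-management plan present → met
11. quality-control review 196 days ago vs limit 180 → not met
Not met: 1, 3, 4, 5, 6, 7, 11

1, 3, 4, 5, 6, 7, 11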